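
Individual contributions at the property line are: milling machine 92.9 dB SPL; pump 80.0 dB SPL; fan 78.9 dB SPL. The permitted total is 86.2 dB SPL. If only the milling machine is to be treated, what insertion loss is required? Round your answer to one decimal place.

Fixed contribution from the other sources: Σ 10^(L/10) = 10^(80.0/10) + 10^(78.9/10) = 1.776e+08 (82.50 dB SPL).
To meet 86.2 dB SPL overall, the treated milling machine may contribute at most 10^(86.2/10) − 1.776e+08 = 2.392e+08, i.e. 83.79 dB SPL.
Required insertion loss = 92.9 − 83.79 = 9.11 dB.

9.1 dB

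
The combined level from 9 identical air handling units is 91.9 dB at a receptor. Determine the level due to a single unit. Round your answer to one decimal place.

82.4 dB

9 equal contributions raise the level by 10·log₁₀ 9 = 9.542 dB, so each unit alone gives 91.9 − 9.542.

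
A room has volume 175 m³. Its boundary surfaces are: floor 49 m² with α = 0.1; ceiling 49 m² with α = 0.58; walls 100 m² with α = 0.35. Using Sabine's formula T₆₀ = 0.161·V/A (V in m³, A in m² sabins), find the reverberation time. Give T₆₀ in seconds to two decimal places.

0.41 s

Total absorption A = 49·0.1 + 49·0.58 + 100·0.35 = 68.32 m² sabins.
T₆₀ = 0.161 × 175 / 68.32 = 0.412 s.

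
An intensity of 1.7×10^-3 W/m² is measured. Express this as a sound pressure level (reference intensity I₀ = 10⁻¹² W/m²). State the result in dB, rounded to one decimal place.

92.3 dB

L = 10·log₁₀(I/I₀) = 10·log₁₀(1.7×10^-3/10⁻¹²) = 10·log₁₀(1.7×10^9).
L = 10·(0.2304 + 9) = 92.30 dB.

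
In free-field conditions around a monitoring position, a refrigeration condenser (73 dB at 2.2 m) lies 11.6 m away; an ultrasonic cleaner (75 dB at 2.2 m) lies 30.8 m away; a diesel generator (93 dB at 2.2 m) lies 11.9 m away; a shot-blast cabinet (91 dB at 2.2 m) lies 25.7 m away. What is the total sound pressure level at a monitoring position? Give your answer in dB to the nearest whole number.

79 dB

Apply inverse-square spreading to bring every level to the receiver, then sum 10^(L/10).
refrigeration condenser: 73 − 20·log₁₀(11.6/2.2) = 73 − 14.44 = 58.56 dB.
ultrasonic cleaner: 75 − 20·log₁₀(30.8/2.2) = 75 − 22.92 = 52.08 dB.
diesel generator: 93 − 20·log₁₀(11.9/2.2) = 93 − 14.66 = 78.34 dB.
shot-blast cabinet: 91 − 20·log₁₀(25.7/2.2) = 91 − 21.35 = 69.65 dB.
Σ 10^(L/10) = 7.830e+07 → L_total = 10·log₁₀(7.830e+07) = 78.94 dB.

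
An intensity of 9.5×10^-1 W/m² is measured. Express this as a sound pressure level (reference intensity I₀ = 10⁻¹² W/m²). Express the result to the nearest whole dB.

L = 10·log₁₀(I/I₀) = 10·log₁₀(9.5×10^-1/10⁻¹²) = 10·log₁₀(9.5×10^11).
L = 10·(0.9777 + 11) = 119.78 dB.

120 dB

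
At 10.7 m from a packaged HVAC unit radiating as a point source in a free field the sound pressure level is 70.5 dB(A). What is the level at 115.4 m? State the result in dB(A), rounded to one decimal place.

49.8 dB(A)

For a point source, L₂ = L₁ − 20·log₁₀(r₂/r₁).
L₂ = 70.5 − 20·log₁₀(115.4/10.7) = 70.5 − 20.656 = 49.84 dB(A).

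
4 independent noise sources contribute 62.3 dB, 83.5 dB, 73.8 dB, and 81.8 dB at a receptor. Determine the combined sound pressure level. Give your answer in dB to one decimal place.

86.0 dB

For uncorrelated sources the intensities add, so convert each level to linear form, sum, and take 10·log₁₀ of the total.
Σ 10^(L/10) = 10^(62.3/10) + 10^(83.5/10) + 10^(73.8/10) + 10^(81.8/10) = 4.009e+08.
L_total = 10·log₁₀(4.009e+08) = 86.03 dB.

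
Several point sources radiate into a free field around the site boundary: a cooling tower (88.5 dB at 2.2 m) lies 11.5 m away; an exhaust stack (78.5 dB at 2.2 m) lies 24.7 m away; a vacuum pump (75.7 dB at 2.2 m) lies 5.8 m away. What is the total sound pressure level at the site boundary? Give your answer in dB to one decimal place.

75.0 dB

Propagate each source to the receiver with L = L_ref − 20·log₁₀(r/r_ref), then add intensities.
cooling tower: 88.5 − 20·log₁₀(11.5/2.2) = 88.5 − 14.37 = 74.13 dB.
exhaust stack: 78.5 − 20·log₁₀(24.7/2.2) = 78.5 − 21.01 = 57.49 dB.
vacuum pump: 75.7 − 20·log₁₀(5.8/2.2) = 75.7 − 8.42 = 67.28 dB.
Σ 10^(L/10) = 3.182e+07 → L_total = 10·log₁₀(3.182e+07) = 75.03 dB.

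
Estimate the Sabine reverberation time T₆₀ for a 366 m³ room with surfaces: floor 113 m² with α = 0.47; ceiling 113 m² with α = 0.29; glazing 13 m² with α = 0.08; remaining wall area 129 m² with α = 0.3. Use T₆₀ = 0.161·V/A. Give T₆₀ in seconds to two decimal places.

Summing Sᵢαᵢ: 113·0.47 + 113·0.29 + 13·0.08 + 129·0.3 = 125.62 m².
T₆₀ = 0.161·V/A = 0.161·366/125.62 = 0.469 s.

0.47 s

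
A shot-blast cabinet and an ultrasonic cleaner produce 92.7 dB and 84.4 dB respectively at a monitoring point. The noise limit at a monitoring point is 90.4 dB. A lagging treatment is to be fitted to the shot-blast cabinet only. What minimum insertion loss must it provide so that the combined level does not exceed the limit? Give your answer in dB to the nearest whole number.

Fixed contribution from the other source: Σ 10^(L/10) = 10^(84.4/10) = 2.754e+08 (84.40 dB).
To meet 90.4 dB overall, the treated shot-blast cabinet may contribute at most 10^(90.4/10) − 2.754e+08 = 8.211e+08, i.e. 89.14 dB.
So the shot-blast cabinet must be reduced from 92.7 to 89.14 dB: IL = 3.56 dB.

4 dB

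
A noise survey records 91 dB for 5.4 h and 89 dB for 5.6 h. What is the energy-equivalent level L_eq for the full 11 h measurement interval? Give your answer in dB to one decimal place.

L_eq = 10·log₁₀[(1/T)·Σ tᵢ·10^(Lᵢ/10)] with T = 11 h.
Σ tᵢ·10^(Lᵢ/10) = 5.4·10^(91/10) + 5.6·10^(89/10) = 1.125e+10.
L_eq = 10·log₁₀(1.125e+10/11) = 90.10 dB.

90.1 dB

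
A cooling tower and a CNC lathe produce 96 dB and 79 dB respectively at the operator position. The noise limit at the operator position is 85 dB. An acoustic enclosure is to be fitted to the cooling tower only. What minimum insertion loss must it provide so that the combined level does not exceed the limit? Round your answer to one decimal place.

The untreated sources together contribute 10^(79/10) = 7.943e+07, i.e. 79.00 dB.
The limit corresponds to 10^(85/10) = 3.162e+08; subtracting the fixed part leaves 2.368e+08 for the cooling tower, i.e. 83.74 dB.
Required insertion loss = 96 − 83.74 = 12.26 dB.

12.3 dB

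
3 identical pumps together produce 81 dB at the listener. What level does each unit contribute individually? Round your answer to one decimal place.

76.2 dB

Dividing the total intensity by 3 lowers the level by 10·log₁₀ 3 = 4.771 dB: L₁ = 81 − 4.771.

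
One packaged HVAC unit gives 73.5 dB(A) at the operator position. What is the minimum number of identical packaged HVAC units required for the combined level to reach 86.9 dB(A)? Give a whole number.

22

N identical sources give L₁ + 10·log₁₀ N, so require 10·log₁₀ N ≥ 86.9 − 73.5 = 13.4 dB.
N ≥ 10^(13.4/10) = 21.878, so N = 22.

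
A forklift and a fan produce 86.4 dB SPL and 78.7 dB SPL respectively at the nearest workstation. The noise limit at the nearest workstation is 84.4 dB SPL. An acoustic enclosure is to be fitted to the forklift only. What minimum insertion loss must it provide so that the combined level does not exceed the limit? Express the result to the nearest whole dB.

Fixed contribution from the other source: Σ 10^(L/10) = 10^(78.7/10) = 7.413e+07 (78.70 dB SPL).
The limit corresponds to 10^(84.4/10) = 2.754e+08; subtracting the fixed part leaves 2.013e+08 for the forklift, i.e. 83.04 dB SPL.
Required insertion loss = 86.4 − 83.04 = 3.36 dB.

3 dB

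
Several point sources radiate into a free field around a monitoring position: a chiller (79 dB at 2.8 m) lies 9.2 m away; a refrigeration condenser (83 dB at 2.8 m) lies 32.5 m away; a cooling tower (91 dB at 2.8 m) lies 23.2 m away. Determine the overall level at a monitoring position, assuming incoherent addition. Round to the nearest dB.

74 dB

Apply inverse-square spreading to bring every level to the receiver, then sum 10^(L/10).
chiller: 79 − 20·log₁₀(9.2/2.8) = 79 − 10.33 = 68.67 dB.
refrigeration condenser: 83 − 20·log₁₀(32.5/2.8) = 83 − 21.29 = 61.71 dB.
cooling tower: 91 − 20·log₁₀(23.2/2.8) = 91 − 18.37 = 72.63 dB.
Σ 10^(L/10) = 2.718e+07 → L_total = 10·log₁₀(2.718e+07) = 74.34 dB.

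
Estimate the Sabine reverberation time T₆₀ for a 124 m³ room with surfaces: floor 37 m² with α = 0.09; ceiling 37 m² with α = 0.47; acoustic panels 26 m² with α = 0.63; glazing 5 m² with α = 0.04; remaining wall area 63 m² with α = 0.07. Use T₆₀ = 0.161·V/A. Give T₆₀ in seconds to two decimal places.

0.48 s

Summing Sᵢαᵢ: 37·0.09 + 37·0.47 + 26·0.63 + 5·0.04 + 63·0.07 = 41.71 m².
T₆₀ = 0.161 × 124 / 41.71 = 0.479 s.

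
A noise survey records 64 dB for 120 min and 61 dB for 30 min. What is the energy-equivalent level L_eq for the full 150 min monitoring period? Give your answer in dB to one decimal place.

Weight each interval's intensity by its duration and average over T = 150 min:
Σ tᵢ·10^(Lᵢ/10) = 120·10^(64/10) + 30·10^(61/10) = 3.392e+08.
L_eq = 10·log₁₀(3.392e+08/150) = 63.54 dB.

63.5 dB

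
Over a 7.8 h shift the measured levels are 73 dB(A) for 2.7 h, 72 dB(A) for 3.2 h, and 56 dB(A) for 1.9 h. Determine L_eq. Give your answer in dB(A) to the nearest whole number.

71 dB(A)

Weight each interval's intensity by its duration and average over T = 7.8 h:
Σ tᵢ·10^(Lᵢ/10) = 2.7·10^(73/10) + 3.2·10^(72/10) + 1.9·10^(56/10) = 1.053e+08.
L_eq = 10·log₁₀(1.053e+08/7.8) = 71.31 dB(A).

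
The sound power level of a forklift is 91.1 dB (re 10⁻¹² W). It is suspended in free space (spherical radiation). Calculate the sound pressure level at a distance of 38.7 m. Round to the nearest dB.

48 dB

The power spreads over a sphere of area 4π·r², so L_p = L_w − 10·log₁₀(4π·r²).
4π·r² = 1.882e+04 m², 10·log₁₀ of that is 42.746 dB.
L_p = 91.1 − 42.746 = 48.35 dB.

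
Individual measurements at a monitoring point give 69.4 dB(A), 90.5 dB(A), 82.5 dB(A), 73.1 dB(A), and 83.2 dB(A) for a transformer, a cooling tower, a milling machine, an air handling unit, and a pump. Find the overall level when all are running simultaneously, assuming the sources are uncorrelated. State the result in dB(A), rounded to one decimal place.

For uncorrelated sources the intensities add, so convert each level to linear form, sum, and take 10·log₁₀ of the total.
Σ 10^(L/10) = 10^(69.4/10) + 10^(90.5/10) + 10^(82.5/10) + 10^(73.1/10) + 10^(83.2/10) = 1.538e+09.
L_total = 10·log₁₀(1.538e+09) = 91.87 dB(A).

91.9 dB(A)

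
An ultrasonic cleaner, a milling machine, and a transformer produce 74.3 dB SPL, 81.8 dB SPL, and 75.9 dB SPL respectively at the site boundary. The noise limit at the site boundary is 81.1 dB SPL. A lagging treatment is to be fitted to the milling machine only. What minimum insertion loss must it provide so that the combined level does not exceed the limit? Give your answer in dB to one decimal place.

Fixed contribution from the other sources: Σ 10^(L/10) = 10^(74.3/10) + 10^(75.9/10) = 6.582e+07 (78.18 dB SPL).
To meet 81.1 dB SPL overall, the treated milling machine may contribute at most 10^(81.1/10) − 6.582e+07 = 6.301e+07, i.e. 77.99 dB SPL.
Required insertion loss = 81.8 − 77.99 = 3.81 dB.

3.8 dB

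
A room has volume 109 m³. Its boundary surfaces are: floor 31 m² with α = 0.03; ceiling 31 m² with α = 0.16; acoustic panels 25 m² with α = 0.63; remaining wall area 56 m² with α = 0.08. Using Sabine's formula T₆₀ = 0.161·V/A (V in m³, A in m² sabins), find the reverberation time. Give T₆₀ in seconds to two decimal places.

Total absorption A = 31·0.03 + 31·0.16 + 25·0.63 + 56·0.08 = 26.12 m² sabins.
T₆₀ = 0.161·V/A = 0.161·109/26.12 = 0.672 s.

0.67 s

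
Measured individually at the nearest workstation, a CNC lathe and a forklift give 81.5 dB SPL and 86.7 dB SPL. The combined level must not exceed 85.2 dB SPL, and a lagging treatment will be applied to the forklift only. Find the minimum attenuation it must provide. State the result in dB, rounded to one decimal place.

Fixed contribution from the other source: Σ 10^(L/10) = 10^(81.5/10) = 1.413e+08 (81.50 dB SPL).
The limit corresponds to 10^(85.2/10) = 3.311e+08; subtracting the fixed part leaves 1.899e+08 for the forklift, i.e. 82.78 dB SPL.
So the forklift must be reduced from 86.7 to 82.78 dB SPL: IL = 3.92 dB.

3.9 dB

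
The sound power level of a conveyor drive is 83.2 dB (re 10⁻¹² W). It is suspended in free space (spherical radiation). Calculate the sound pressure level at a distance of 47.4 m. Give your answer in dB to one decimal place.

The power spreads over a sphere of area 4π·r², so L_p = L_w − 10·log₁₀(4π·r²).
4π·r² = 2.823e+04 m², 10·log₁₀ of that is 44.508 dB.
L_p = 83.2 − 44.508 = 38.69 dB.

38.7 dB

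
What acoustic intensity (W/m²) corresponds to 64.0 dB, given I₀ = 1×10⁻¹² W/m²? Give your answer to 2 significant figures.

I/I₀ = 10^(64.0/10) = 2.512e+06, so I = 2.512e+06 × 10⁻¹² W/m².

2.5e-06 W/m²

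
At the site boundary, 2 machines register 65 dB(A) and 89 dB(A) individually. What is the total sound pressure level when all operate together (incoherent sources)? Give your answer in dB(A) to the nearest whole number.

Incoherent sources combine by intensity addition: L_total = 10·log₁₀(Σ 10^(L_i/10)).
Σ 10^(L/10) = 10^(65/10) + 10^(89/10) = 7.975e+08.
L_total = 10·log₁₀(7.975e+08) = 89.02 dB(A).

89 dB(A)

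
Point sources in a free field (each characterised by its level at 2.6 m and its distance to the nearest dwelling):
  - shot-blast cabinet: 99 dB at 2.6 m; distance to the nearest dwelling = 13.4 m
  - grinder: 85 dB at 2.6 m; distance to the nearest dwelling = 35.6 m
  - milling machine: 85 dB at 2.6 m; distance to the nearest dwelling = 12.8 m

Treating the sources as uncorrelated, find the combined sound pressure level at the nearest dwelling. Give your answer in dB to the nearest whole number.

85 dB

First find each source's level at the receiver (point-source: −20·log₁₀(r/r_ref)), then combine on an intensity basis.
shot-blast cabinet: 99 − 20·log₁₀(13.4/2.6) = 99 − 14.24 = 84.76 dB.
grinder: 85 − 20·log₁₀(35.6/2.6) = 85 − 22.73 = 62.27 dB.
milling machine: 85 − 20·log₁₀(12.8/2.6) = 85 − 13.84 = 71.16 dB.
Σ 10^(L/10) = 3.138e+08 → L_total = 10·log₁₀(3.138e+08) = 84.97 dB.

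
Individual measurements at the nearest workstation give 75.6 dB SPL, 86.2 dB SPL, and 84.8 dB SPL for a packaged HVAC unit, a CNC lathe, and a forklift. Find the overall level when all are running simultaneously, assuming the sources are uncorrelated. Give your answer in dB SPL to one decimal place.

For uncorrelated sources the intensities add, so convert each level to linear form, sum, and take 10·log₁₀ of the total.
Σ 10^(L/10) = 10^(75.6/10) + 10^(86.2/10) + 10^(84.8/10) = 7.552e+08.
L_total = 10·log₁₀(7.552e+08) = 88.78 dB SPL.

88.8 dB SPL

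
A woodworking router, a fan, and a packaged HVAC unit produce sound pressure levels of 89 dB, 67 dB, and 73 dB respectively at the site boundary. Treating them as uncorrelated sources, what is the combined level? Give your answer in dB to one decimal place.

89.1 dB

Incoherent sources combine by intensity addition: L_total = 10·log₁₀(Σ 10^(L_i/10)).
Σ 10^(L/10) = 10^(89/10) + 10^(67/10) + 10^(73/10) = 8.193e+08.
L_total = 10·log₁₀(8.193e+08) = 89.13 dB.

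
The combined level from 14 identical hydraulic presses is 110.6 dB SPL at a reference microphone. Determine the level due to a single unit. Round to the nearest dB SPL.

99 dB SPL

Dividing the total intensity by 14 lowers the level by 10·log₁₀ 14 = 11.461 dB: L₁ = 110.6 − 11.461.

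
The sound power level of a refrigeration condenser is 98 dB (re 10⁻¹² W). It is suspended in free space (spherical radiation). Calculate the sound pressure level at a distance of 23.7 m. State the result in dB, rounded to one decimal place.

59.5 dB

Free-field spherical radiation: L_p = L_w − 10·log₁₀(4π·r²), r = 23.7 m.
4π·r² = 7058 m², 10·log₁₀ of that is 38.487 dB.
L_p = 98 − 38.487 = 59.51 dB.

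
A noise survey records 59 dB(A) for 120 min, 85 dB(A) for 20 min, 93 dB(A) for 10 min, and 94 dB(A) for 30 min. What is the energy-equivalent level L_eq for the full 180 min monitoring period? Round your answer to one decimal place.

The energy average is taken in the linear domain: L_eq = 10·log₁₀[(Σ tᵢ·10^(Lᵢ/10))/T], T = 180 min.
Σ tᵢ·10^(Lᵢ/10) = 120·10^(59/10) + 20·10^(85/10) + 10·10^(93/10) + 30·10^(94/10) = 1.017e+11.
L_eq = 10·log₁₀(1.017e+11/180) = 87.52 dB(A).

87.5 dB(A)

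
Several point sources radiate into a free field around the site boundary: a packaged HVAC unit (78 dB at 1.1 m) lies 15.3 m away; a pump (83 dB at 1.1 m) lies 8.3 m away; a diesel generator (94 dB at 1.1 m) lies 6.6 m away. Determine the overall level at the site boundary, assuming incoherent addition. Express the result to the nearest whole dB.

First find each source's level at the receiver (point-source: −20·log₁₀(r/r_ref)), then combine on an intensity basis.
packaged HVAC unit: 78 − 20·log₁₀(15.3/1.1) = 78 − 22.87 = 55.13 dB.
pump: 83 − 20·log₁₀(8.3/1.1) = 83 − 17.55 = 65.45 dB.
diesel generator: 94 − 20·log₁₀(6.6/1.1) = 94 − 15.56 = 78.44 dB.
Σ 10^(L/10) = 7.361e+07 → L_total = 10·log₁₀(7.361e+07) = 78.67 dB.

79 dB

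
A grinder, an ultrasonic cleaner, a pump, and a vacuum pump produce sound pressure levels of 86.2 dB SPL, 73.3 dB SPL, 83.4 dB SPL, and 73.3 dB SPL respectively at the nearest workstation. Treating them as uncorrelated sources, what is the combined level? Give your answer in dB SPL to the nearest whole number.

Incoherent sources combine by intensity addition: L_total = 10·log₁₀(Σ 10^(L_i/10)).
Σ 10^(L/10) = 10^(86.2/10) + 10^(73.3/10) + 10^(83.4/10) + 10^(73.3/10) = 6.784e+08.
L_total = 10·log₁₀(6.784e+08) = 88.31 dB SPL.

88 dB SPL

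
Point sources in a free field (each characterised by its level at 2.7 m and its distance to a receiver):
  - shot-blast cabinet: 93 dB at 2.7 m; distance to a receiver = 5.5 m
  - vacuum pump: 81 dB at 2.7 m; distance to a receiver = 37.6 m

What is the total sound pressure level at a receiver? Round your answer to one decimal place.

86.8 dB

First find each source's level at the receiver (point-source: −20·log₁₀(r/r_ref)), then combine on an intensity basis.
shot-blast cabinet: 93 − 20·log₁₀(5.5/2.7) = 93 − 6.18 = 86.82 dB.
vacuum pump: 81 − 20·log₁₀(37.6/2.7) = 81 − 22.88 = 58.12 dB.
Σ 10^(L/10) = 4.815e+08 → L_total = 10·log₁₀(4.815e+08) = 86.83 dB.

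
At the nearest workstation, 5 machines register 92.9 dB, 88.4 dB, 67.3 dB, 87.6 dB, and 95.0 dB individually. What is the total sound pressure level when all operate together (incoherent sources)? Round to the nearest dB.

For uncorrelated sources the intensities add, so convert each level to linear form, sum, and take 10·log₁₀ of the total.
Σ 10^(L/10) = 10^(92.9/10) + 10^(88.4/10) + 10^(67.3/10) + 10^(87.6/10) + 10^(95.0/10) = 6.385e+09.
L_total = 10·log₁₀(6.385e+09) = 98.05 dB.

98 dB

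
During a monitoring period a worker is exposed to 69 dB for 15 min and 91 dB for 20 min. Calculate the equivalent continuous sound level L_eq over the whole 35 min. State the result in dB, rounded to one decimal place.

88.6 dB

Weight each interval's intensity by its duration and average over T = 35 min:
Σ tᵢ·10^(Lᵢ/10) = 15·10^(69/10) + 20·10^(91/10) = 2.530e+10.
L_eq = 10·log₁₀(2.530e+10/35) = 88.59 dB.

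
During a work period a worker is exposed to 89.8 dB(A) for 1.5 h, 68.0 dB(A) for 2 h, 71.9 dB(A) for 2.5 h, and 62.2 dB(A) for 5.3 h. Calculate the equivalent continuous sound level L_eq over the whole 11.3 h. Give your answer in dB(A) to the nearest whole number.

Weight each interval's intensity by its duration and average over T = 11.3 h:
Σ tᵢ·10^(Lᵢ/10) = 1.5·10^(89.8/10) + 2·10^(68.0/10) + 2.5·10^(71.9/10) + 5.3·10^(62.2/10) = 1.493e+09.
L_eq = 10·log₁₀(1.493e+09/11.3) = 81.21 dB(A).

81 dB(A)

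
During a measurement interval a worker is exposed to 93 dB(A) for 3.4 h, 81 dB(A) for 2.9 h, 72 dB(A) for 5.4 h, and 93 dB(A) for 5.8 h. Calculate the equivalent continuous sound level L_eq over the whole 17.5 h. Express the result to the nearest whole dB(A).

90 dB(A)

L_eq = 10·log₁₀[(1/T)·Σ tᵢ·10^(Lᵢ/10)] with T = 17.5 h.
Σ tᵢ·10^(Lᵢ/10) = 3.4·10^(93/10) + 2.9·10^(81/10) + 5.4·10^(72/10) + 5.8·10^(93/10) = 1.881e+10.
L_eq = 10·log₁₀(1.881e+10/17.5) = 90.31 dB(A).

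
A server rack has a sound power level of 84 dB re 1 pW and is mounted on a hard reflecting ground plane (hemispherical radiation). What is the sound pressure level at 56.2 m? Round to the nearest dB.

41 dB

Free-field hemispherical radiation: L_p = L_w − 10·log₁₀(2π·r²), r = 56.2 m.
2π·r² = 1.985e+04 m², 10·log₁₀ of that is 42.977 dB.
L_p = 84 − 42.977 = 41.02 dB.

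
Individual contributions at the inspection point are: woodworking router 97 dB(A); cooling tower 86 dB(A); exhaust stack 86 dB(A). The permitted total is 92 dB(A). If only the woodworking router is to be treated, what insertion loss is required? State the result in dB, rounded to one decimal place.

Fixed contribution from the other sources: Σ 10^(L/10) = 10^(86/10) + 10^(86/10) = 7.962e+08 (89.01 dB(A)).
The limit corresponds to 10^(92/10) = 1.585e+09; subtracting the fixed part leaves 7.887e+08 for the woodworking router, i.e. 88.97 dB(A).
Required insertion loss = 97 − 88.97 = 8.03 dB.

8.0 dB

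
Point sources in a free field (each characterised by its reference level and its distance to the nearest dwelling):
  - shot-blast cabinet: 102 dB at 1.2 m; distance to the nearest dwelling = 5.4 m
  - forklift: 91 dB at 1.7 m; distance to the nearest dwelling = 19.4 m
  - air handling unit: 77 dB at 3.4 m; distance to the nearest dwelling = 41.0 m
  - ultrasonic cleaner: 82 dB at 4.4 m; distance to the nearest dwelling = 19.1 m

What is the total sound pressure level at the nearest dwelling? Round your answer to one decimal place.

Apply inverse-square spreading to bring every level to the receiver, then sum 10^(L/10).
shot-blast cabinet: 102 − 20·log₁₀(5.4/1.2) = 102 − 13.06 = 88.94 dB.
forklift: 91 − 20·log₁₀(19.4/1.7) = 91 − 21.15 = 69.85 dB.
air handling unit: 77 − 20·log₁₀(41.0/3.4) = 77 − 21.63 = 55.37 dB.
ultrasonic cleaner: 82 − 20·log₁₀(19.1/4.4) = 82 − 12.75 = 69.25 dB.
Σ 10^(L/10) = 8.011e+08 → L_total = 10·log₁₀(8.011e+08) = 89.04 dB.

89.0 dB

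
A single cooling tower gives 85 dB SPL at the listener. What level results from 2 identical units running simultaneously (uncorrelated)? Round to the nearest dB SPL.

With 2 equal, uncorrelated contributions the intensity is 2× that of one unit, giving a rise of 10·log₁₀ 2.
L_total = 85 + 10·log₁₀(2) = 85 + 3.010 = 88.01 dB SPL.

88 dB SPL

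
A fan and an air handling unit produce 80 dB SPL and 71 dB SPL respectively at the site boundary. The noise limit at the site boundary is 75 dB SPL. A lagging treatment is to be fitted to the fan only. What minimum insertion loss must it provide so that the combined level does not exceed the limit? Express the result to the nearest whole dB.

7 dB

Fixed contribution from the other source: Σ 10^(L/10) = 10^(71/10) = 1.259e+07 (71.00 dB SPL).
To meet 75 dB SPL overall, the treated fan may contribute at most 10^(75/10) − 1.259e+07 = 1.903e+07, i.e. 72.80 dB SPL.
So the fan must be reduced from 80 to 72.80 dB SPL: IL = 7.20 dB.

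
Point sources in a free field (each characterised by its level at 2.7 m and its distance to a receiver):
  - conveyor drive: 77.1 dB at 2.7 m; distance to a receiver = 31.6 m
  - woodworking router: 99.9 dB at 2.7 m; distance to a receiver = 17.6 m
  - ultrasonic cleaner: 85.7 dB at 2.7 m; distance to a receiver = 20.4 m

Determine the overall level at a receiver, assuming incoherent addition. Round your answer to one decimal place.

Apply inverse-square spreading to bring every level to the receiver, then sum 10^(L/10).
conveyor drive: 77.1 − 20·log₁₀(31.6/2.7) = 77.1 − 21.37 = 55.73 dB.
woodworking router: 99.9 − 20·log₁₀(17.6/2.7) = 99.9 − 16.28 = 83.62 dB.
ultrasonic cleaner: 85.7 − 20·log₁₀(20.4/2.7) = 85.7 − 17.57 = 68.13 dB.
Σ 10^(L/10) = 2.369e+08 → L_total = 10·log₁₀(2.369e+08) = 83.75 dB.

83.7 dB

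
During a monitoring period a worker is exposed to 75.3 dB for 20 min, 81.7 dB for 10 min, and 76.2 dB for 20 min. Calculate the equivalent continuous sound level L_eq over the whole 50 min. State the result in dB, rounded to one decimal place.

Weight each interval's intensity by its duration and average over T = 50 min:
Σ tᵢ·10^(Lᵢ/10) = 20·10^(75.3/10) + 10·10^(81.7/10) + 20·10^(76.2/10) = 2.991e+09.
L_eq = 10·log₁₀(2.991e+09/50) = 77.77 dB.

77.8 dB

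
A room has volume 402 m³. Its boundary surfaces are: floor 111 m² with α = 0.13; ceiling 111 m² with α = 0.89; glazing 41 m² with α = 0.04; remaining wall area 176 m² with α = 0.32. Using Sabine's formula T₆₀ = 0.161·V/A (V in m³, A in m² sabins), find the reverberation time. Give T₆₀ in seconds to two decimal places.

0.38 s

Total absorption A = 111·0.13 + 111·0.89 + 41·0.04 + 176·0.32 = 171.18 m² sabins.
T₆₀ = 0.161 × 402 / 171.18 = 0.378 s.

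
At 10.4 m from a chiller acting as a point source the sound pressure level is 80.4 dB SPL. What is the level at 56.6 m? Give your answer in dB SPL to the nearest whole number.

66 dB SPL

Point-source attenuation: ΔL = 20·log₁₀(r₂/r₁) = 20·log₁₀(56.6/10.4) = 14.716 dB.
L₂ = 80.4 − 20·log₁₀(56.6/10.4) = 80.4 − 14.716 = 65.68 dB SPL.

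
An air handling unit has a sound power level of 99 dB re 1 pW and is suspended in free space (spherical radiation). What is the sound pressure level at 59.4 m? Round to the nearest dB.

The power spreads over a sphere of area 4π·r², so L_p = L_w − 10·log₁₀(4π·r²).
4π·r² = 4.434e+04 m², 10·log₁₀ of that is 46.468 dB.
L_p = 99 − 46.468 = 52.53 dB.

53 dB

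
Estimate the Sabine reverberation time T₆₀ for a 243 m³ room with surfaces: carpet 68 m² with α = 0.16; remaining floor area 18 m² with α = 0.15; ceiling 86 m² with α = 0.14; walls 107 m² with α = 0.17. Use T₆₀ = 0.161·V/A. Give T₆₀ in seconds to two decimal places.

A = Σ Sᵢαᵢ = 68·0.16 + 18·0.15 + 86·0.14 + 107·0.17 = 43.81 m².
T₆₀ = 0.161·V/A = 0.161·243/43.81 = 0.893 s.

0.89 s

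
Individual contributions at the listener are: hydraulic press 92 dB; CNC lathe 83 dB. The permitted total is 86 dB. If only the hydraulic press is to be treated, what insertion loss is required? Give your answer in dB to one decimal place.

The untreated sources together contribute 10^(83/10) = 1.995e+08, i.e. 83.00 dB.
The limit corresponds to 10^(86/10) = 3.981e+08; subtracting the fixed part leaves 1.986e+08 for the hydraulic press, i.e. 82.98 dB.
Required insertion loss = 92 − 82.98 = 9.02 dB.

9.0 dB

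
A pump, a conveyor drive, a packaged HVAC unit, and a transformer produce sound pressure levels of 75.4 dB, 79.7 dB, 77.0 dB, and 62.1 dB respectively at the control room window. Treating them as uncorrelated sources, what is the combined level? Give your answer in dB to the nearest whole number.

83 dB

For uncorrelated sources the intensities add, so convert each level to linear form, sum, and take 10·log₁₀ of the total.
Σ 10^(L/10) = 10^(75.4/10) + 10^(79.7/10) + 10^(77.0/10) + 10^(62.1/10) = 1.797e+08.
L_total = 10·log₁₀(1.797e+08) = 82.55 dB.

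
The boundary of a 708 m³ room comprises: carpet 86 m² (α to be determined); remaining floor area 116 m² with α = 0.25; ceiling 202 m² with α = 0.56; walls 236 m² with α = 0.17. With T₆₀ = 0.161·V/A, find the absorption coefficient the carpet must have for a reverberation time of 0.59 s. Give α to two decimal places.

0.13

From T₆₀ = 0.161·V/A, the target T₆₀ = 0.59 s needs A = 0.161·708/0.59 = 193.20 m².
Absorption from the other surfaces = 116·0.25 + 202·0.56 + 236·0.17 = 182.24 m², so the carpet must supply 10.96 m² over 86 m².
α = 10.96/86 = 0.127.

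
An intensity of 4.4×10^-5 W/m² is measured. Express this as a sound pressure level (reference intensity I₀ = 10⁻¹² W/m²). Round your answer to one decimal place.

76.4 dB

Dividing by I₀ shifts the exponent by 12: I/I₀ = 4.4×10^7.
L = 10·(0.6435 + 7) = 76.43 dB.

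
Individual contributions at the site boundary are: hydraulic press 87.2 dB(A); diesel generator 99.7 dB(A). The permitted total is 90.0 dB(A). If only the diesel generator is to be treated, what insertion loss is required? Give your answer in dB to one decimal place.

12.9 dB

Everything except the diesel generator sums to 10^(87.2/10) = 5.248e+08 in linear terms, 87.20 dB(A).
To meet 90.0 dB(A) overall, the treated diesel generator may contribute at most 10^(90.0/10) − 5.248e+08 = 4.752e+08, i.e. 86.77 dB(A).
Required insertion loss = 99.7 − 86.77 = 12.93 dB.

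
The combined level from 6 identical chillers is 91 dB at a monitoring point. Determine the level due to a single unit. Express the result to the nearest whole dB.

83 dB

Dividing the total intensity by 6 lowers the level by 10·log₁₀ 6 = 7.782 dB: L₁ = 91 − 7.782.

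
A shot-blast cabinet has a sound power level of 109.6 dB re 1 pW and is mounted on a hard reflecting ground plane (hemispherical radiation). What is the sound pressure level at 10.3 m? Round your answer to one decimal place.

81.4 dB

The power spreads over a hemisphere of area 2π·r², so L_p = L_w − 10·log₁₀(2π·r²).
2π·r² = 666.6 m², 10·log₁₀ of that is 28.239 dB.
L_p = 109.6 − 28.239 = 81.36 dB.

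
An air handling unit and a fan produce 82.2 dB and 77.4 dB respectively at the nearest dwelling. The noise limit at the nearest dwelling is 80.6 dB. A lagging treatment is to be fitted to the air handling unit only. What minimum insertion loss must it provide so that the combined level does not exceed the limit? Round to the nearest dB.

Fixed contribution from the other source: Σ 10^(L/10) = 10^(77.4/10) = 5.495e+07 (77.40 dB).
The limit corresponds to 10^(80.6/10) = 1.148e+08; subtracting the fixed part leaves 5.986e+07 for the air handling unit, i.e. 77.77 dB.
Required insertion loss = 82.2 − 77.77 = 4.43 dB.

4 dB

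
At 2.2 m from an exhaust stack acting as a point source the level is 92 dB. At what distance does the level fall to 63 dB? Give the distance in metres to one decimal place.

The 29.0 dB drop corresponds to a distance ratio of 10^(29.0/20) for a point source.
r₂ = 2.2·10^((92−63)/20) = 2.2·10^(29.0/20) = 62.00 m.

62.0 m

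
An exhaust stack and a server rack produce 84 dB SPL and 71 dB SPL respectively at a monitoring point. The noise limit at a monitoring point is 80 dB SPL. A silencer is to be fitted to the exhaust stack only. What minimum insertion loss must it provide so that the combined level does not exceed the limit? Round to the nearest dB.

Everything except the exhaust stack sums to 10^(71/10) = 1.259e+07 in linear terms, 71.00 dB SPL.
The limit corresponds to 10^(80/10) = 1.000e+08; subtracting the fixed part leaves 8.741e+07 for the exhaust stack, i.e. 79.42 dB SPL.
Required insertion loss = 84 − 79.42 = 4.58 dB.

5 dB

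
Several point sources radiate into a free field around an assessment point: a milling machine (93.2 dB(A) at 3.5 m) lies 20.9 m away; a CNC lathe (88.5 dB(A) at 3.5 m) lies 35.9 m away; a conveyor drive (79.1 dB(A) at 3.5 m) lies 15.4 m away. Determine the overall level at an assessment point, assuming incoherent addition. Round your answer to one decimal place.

Propagate each source to the receiver with L = L_ref − 20·log₁₀(r/r_ref), then add intensities.
milling machine: 93.2 − 20·log₁₀(20.9/3.5) = 93.2 − 15.52 = 77.68 dB(A).
CNC lathe: 88.5 − 20·log₁₀(35.9/3.5) = 88.5 − 20.22 = 68.28 dB(A).
conveyor drive: 79.1 − 20·log₁₀(15.4/3.5) = 79.1 − 12.87 = 66.23 dB(A).
Σ 10^(L/10) = 6.952e+07 → L_total = 10·log₁₀(6.952e+07) = 78.42 dB(A).

78.4 dB(A)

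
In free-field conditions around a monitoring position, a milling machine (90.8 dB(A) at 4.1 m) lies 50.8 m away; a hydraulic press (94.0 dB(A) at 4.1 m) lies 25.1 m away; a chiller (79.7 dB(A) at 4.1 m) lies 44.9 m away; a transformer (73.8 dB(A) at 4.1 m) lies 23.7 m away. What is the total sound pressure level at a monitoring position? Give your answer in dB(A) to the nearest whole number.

First find each source's level at the receiver (point-source: −20·log₁₀(r/r_ref)), then combine on an intensity basis.
milling machine: 90.8 − 20·log₁₀(50.8/4.1) = 90.8 − 21.86 = 68.94 dB(A).
hydraulic press: 94.0 − 20·log₁₀(25.1/4.1) = 94.0 − 15.74 = 78.26 dB(A).
chiller: 79.7 − 20·log₁₀(44.9/4.1) = 79.7 − 20.79 = 58.91 dB(A).
transformer: 73.8 − 20·log₁₀(23.7/4.1) = 73.8 − 15.24 = 58.56 dB(A).
Σ 10^(L/10) = 7.635e+07 → L_total = 10·log₁₀(7.635e+07) = 78.83 dB(A).

79 dB(A)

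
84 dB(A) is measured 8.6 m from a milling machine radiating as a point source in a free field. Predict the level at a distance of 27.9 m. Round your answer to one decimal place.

Point-source attenuation: ΔL = 20·log₁₀(r₂/r₁) = 20·log₁₀(27.9/8.6) = 10.222 dB.
L₂ = 84 − 20·log₁₀(27.9/8.6) = 84 − 10.222 = 73.78 dB(A).

73.8 dB(A)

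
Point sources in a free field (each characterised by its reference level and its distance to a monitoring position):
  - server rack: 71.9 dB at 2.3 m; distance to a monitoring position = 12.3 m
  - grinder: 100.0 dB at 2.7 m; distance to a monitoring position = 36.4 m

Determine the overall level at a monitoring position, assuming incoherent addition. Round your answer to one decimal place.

77.4 dB

Apply inverse-square spreading to bring every level to the receiver, then sum 10^(L/10).
server rack: 71.9 − 20·log₁₀(12.3/2.3) = 71.9 − 14.56 = 57.34 dB.
grinder: 100.0 − 20·log₁₀(36.4/2.7) = 100.0 − 22.59 = 77.41 dB.
Σ 10^(L/10) = 5.556e+07 → L_total = 10·log₁₀(5.556e+07) = 77.45 dB.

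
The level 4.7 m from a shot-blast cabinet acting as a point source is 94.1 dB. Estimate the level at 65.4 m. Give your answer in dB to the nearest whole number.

71 dB

Point-source attenuation: ΔL = 20·log₁₀(r₂/r₁) = 20·log₁₀(65.4/4.7) = 22.870 dB.
L₂ = 94.1 − 20·log₁₀(65.4/4.7) = 94.1 − 22.870 = 71.23 dB.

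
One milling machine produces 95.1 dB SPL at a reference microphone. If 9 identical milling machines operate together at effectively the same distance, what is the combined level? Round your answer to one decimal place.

104.6 dB SPL

N identical incoherent sources raise the level by 10·log₁₀ N.
L_total = 95.1 + 10·log₁₀(9) = 95.1 + 9.542 = 104.64 dB SPL.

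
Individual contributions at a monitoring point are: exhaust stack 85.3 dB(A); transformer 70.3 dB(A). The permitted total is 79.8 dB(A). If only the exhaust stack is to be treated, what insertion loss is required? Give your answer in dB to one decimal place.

Everything except the exhaust stack sums to 10^(70.3/10) = 1.072e+07 in linear terms, 70.30 dB(A).
The limit corresponds to 10^(79.8/10) = 9.550e+07; subtracting the fixed part leaves 8.478e+07 for the exhaust stack, i.e. 79.28 dB(A).
Required insertion loss = 85.3 − 79.28 = 6.02 dB.

6.0 dB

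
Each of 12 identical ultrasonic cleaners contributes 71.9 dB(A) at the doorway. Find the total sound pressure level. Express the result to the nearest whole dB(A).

83 dB(A)

With 12 equal, uncorrelated contributions the intensity is 12× that of one unit, giving a rise of 10·log₁₀ 12.
L_total = 71.9 + 10·log₁₀(12) = 71.9 + 10.792 = 82.69 dB(A).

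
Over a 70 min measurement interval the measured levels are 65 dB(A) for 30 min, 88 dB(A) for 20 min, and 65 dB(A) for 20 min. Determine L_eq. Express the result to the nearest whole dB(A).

83 dB(A)

The energy average is taken in the linear domain: L_eq = 10·log₁₀[(Σ tᵢ·10^(Lᵢ/10))/T], T = 70 min.
Σ tᵢ·10^(Lᵢ/10) = 30·10^(65/10) + 20·10^(88/10) + 20·10^(65/10) = 1.278e+10.
L_eq = 10·log₁₀(1.278e+10/70) = 82.61 dB(A).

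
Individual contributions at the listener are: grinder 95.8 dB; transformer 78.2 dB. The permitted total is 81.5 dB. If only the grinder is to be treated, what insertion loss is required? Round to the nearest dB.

Fixed contribution from the other source: Σ 10^(L/10) = 10^(78.2/10) = 6.607e+07 (78.20 dB).
To meet 81.5 dB overall, the treated grinder may contribute at most 10^(81.5/10) − 6.607e+07 = 7.518e+07, i.e. 78.76 dB.
Required insertion loss = 95.8 − 78.76 = 17.04 dB.

17 dB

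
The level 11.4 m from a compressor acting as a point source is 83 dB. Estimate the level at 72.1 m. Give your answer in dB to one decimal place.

67.0 dB

Spherical spreading from a point source gives a 20·log₁₀(r₂/r₁) drop.
L₂ = 83 − 20·log₁₀(72.1/11.4) = 83 − 16.021 = 66.98 dB.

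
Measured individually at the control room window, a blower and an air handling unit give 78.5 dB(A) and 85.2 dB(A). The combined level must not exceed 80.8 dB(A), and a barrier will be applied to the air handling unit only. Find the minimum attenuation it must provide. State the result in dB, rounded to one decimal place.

Everything except the air handling unit sums to 10^(78.5/10) = 7.079e+07 in linear terms, 78.50 dB(A).
To meet 80.8 dB(A) overall, the treated air handling unit may contribute at most 10^(80.8/10) − 7.079e+07 = 4.943e+07, i.e. 76.94 dB(A).
Required insertion loss = 85.2 − 76.94 = 8.26 dB.

8.3 dB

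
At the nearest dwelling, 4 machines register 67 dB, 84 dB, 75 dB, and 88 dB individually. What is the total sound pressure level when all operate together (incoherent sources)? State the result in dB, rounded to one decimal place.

89.6 dB

Incoherent sources combine by intensity addition: L_total = 10·log₁₀(Σ 10^(L_i/10)).
Σ 10^(L/10) = 10^(67/10) + 10^(84/10) + 10^(75/10) + 10^(88/10) = 9.188e+08.
L_total = 10·log₁₀(9.188e+08) = 89.63 dB.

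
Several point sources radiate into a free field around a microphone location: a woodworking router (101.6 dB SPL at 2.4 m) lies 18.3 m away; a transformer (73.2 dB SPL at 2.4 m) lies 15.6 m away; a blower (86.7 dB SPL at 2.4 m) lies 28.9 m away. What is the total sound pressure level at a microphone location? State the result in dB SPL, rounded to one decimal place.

Apply inverse-square spreading to bring every level to the receiver, then sum 10^(L/10).
woodworking router: 101.6 − 20·log₁₀(18.3/2.4) = 101.6 − 17.64 = 83.96 dB SPL.
transformer: 73.2 − 20·log₁₀(15.6/2.4) = 73.2 − 16.26 = 56.94 dB SPL.
blower: 86.7 − 20·log₁₀(28.9/2.4) = 86.7 − 21.61 = 65.09 dB SPL.
Σ 10^(L/10) = 2.523e+08 → L_total = 10·log₁₀(2.523e+08) = 84.02 dB SPL.

84.0 dB SPL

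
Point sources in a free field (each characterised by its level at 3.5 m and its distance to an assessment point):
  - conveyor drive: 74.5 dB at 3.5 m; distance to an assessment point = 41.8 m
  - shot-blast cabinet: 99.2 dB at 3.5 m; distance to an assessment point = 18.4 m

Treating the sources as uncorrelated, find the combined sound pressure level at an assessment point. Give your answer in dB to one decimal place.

84.8 dB

Apply inverse-square spreading to bring every level to the receiver, then sum 10^(L/10).
conveyor drive: 74.5 − 20·log₁₀(41.8/3.5) = 74.5 − 21.54 = 52.96 dB.
shot-blast cabinet: 99.2 − 20·log₁₀(18.4/3.5) = 99.2 − 14.41 = 84.79 dB.
Σ 10^(L/10) = 3.012e+08 → L_total = 10·log₁₀(3.012e+08) = 84.79 dB.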